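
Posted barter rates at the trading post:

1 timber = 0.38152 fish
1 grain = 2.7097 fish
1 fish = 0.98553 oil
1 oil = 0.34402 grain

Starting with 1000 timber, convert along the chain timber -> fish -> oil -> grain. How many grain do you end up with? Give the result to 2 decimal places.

129.35

1000 timber × 0.38152 = 381.52 fish
381.52 fish × 0.98553 = 375.9994056 oil
375.9994056 oil × 0.34402 = 129.351315514512 grain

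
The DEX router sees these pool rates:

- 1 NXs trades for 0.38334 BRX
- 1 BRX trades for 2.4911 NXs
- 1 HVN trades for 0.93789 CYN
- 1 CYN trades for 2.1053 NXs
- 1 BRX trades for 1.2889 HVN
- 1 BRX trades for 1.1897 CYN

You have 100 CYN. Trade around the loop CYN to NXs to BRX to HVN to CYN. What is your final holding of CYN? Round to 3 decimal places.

97.559

100 CYN × 2.1053 = 210.53 NXs
210.53 NXs × 0.38334 = 80.7045702 BRX
80.7045702 BRX × 1.2889 = 104.02012053078 HVN
104.02012053078 HVN × 0.93789 = 97.5594308446132542 CYN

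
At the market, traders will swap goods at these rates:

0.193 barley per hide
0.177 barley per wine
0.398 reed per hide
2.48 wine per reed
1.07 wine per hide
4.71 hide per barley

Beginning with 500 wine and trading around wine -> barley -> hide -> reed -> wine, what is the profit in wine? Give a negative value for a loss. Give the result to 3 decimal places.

500 wine × 0.177 = 88.5 barley
88.5 barley × 4.71 = 416.835 hide
416.835 hide × 0.398 = 165.90033 reed
165.90033 reed × 2.48 = 411.4328184 wine
Net change: 411.4328184 − 500 = -88.5671816 wine

-88.567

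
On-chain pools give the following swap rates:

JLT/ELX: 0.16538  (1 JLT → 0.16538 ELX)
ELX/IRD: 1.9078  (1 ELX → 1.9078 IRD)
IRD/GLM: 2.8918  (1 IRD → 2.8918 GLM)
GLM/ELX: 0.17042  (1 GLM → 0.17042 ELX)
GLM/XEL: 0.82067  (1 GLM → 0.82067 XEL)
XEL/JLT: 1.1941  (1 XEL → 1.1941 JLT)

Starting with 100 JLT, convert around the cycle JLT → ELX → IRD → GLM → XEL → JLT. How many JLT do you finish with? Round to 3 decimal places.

89.411

100 JLT × 0.16538 = 16.538 ELX
16.538 ELX × 1.9078 = 31.5511964 IRD
31.5511964 IRD × 2.8918 = 91.23974974952 GLM
91.23974974952 GLM × 0.82067 = 74.8777254269385784 XEL
74.8777254269385784 XEL × 1.1941 = 89.41149193230735646744 JLT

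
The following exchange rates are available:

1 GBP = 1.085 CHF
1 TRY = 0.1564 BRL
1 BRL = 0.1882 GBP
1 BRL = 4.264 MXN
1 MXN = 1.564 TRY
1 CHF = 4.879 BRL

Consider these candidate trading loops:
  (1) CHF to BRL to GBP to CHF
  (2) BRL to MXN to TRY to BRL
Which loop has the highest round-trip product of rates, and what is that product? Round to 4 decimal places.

(1) 4.879 × 0.1882 × 1.085 = 0.99628
(2) 4.264 × 1.564 × 0.1564 = 1.04302
Highest is cycle (2) at 1.0430 (>1, arbitrage).

1.0430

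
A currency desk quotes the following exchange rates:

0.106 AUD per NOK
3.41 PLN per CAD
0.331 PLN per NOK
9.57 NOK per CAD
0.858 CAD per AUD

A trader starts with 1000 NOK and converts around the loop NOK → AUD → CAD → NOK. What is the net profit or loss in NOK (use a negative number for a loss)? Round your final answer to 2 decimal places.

-129.63

1000 NOK × 0.106 = 106 AUD
106 AUD × 0.858 = 90.948 CAD
90.948 CAD × 9.57 = 870.37236 NOK
Net change: 870.37236 − 1000 = -129.62764 NOK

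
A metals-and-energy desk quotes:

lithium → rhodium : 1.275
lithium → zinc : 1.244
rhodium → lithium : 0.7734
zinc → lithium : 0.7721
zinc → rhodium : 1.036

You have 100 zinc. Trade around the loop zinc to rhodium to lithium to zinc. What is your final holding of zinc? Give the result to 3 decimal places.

100 zinc × 1.036 = 103.6 rhodium
103.6 rhodium × 0.7734 = 80.12424 lithium
80.12424 lithium × 1.244 = 99.67455456 zinc

99.675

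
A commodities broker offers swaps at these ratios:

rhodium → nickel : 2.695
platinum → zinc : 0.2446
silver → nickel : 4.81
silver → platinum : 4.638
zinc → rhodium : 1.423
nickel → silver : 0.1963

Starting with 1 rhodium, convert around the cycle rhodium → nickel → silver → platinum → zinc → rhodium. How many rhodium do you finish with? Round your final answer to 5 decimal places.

1 rhodium × 2.695 = 2.695 nickel
2.695 nickel × 0.1963 = 0.5290285 silver
0.5290285 silver × 4.638 = 2.453634183 platinum
2.453634183 platinum × 0.2446 = 0.6001589211618 zinc
0.6001589211618 zinc × 1.423 = 0.8540261448132414 rhodium

0.85403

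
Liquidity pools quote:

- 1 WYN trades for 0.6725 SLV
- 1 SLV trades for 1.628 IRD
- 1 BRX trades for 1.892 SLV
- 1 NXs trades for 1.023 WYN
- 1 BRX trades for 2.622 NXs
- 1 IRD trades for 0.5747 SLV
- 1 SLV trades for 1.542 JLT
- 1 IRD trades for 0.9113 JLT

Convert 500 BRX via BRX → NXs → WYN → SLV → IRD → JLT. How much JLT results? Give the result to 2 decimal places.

1338.09

500 BRX × 2.622 = 1311 NXs
1311 NXs × 1.023 = 1341.153 WYN
1341.153 WYN × 0.6725 = 901.9253925 SLV
901.9253925 SLV × 1.628 = 1468.33453899 IRD
1468.33453899 IRD × 0.9113 = 1338.093265381587 JLT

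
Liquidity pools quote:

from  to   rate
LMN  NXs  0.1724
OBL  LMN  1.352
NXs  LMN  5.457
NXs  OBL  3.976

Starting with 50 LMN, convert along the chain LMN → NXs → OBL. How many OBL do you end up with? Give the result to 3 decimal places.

34.273

50 LMN × 0.1724 = 8.62 NXs
8.62 NXs × 3.976 = 34.27312 OBL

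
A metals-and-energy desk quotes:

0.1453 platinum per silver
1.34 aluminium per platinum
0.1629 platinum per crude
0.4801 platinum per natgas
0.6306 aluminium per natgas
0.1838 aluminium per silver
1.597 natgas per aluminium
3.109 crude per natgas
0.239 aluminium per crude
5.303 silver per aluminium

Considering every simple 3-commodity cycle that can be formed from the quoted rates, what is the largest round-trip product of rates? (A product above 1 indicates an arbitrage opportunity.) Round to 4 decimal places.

1.1867

crude→aluminium→natgas→crude: 0.239 × 1.597 × 3.109 = 1.18665
aluminium→silver→platinum→aluminium: 5.303 × 0.1453 × 1.34 = 1.03250
aluminium→natgas→platinum→aluminium: 1.597 × 0.4801 × 1.34 = 1.02740
Maximum is crude→aluminium→natgas→crude at 1.1867; arbitrage exists.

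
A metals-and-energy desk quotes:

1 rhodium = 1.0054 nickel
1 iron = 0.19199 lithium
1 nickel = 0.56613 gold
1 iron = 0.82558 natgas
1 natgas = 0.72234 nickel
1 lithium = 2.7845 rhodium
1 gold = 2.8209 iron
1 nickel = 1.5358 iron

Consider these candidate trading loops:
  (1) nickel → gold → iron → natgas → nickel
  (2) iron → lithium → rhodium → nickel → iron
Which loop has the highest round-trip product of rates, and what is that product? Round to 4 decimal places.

0.9524

(1) 0.56613 × 2.8209 × 0.82558 × 0.72234 = 0.95237
(2) 0.19199 × 2.7845 × 1.0054 × 1.5358 = 0.82547
Highest is cycle (1) at 0.9524 (≤1, no arbitrage).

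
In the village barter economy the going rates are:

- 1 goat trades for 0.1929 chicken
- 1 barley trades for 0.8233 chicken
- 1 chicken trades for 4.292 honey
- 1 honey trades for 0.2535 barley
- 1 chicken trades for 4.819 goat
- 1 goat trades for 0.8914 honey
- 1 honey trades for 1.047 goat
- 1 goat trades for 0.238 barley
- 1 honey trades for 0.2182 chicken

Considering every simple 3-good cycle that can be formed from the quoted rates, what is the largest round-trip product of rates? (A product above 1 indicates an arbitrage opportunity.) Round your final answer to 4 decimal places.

0.9443

chicken→goat→barley→chicken: 4.819 × 0.238 × 0.8233 = 0.94426
chicken→goat→honey→chicken: 4.819 × 0.8914 × 0.2182 = 0.93731
chicken→honey→barley→chicken: 4.292 × 0.2535 × 0.8233 = 0.89577
chicken→honey→goat→chicken: 4.292 × 1.047 × 0.1929 = 0.86684
Maximum is chicken→goat→barley→chicken at 0.9443; no arbitrage — every cycle loses value.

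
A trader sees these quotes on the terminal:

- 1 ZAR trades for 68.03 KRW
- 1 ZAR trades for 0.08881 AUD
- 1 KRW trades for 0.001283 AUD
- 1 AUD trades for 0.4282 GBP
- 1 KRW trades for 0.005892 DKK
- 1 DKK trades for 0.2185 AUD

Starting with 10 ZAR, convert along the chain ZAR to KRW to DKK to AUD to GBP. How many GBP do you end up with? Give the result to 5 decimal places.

0.37503

10 ZAR × 68.03 = 680.3 KRW
680.3 KRW × 0.005892 = 4.0083276 DKK
4.0083276 DKK × 0.2185 = 0.8758195806 AUD
0.8758195806 AUD × 0.4282 = 0.37502594441292 GBP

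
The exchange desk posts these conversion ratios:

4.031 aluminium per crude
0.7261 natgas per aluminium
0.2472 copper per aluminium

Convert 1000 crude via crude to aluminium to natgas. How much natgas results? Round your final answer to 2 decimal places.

1000 crude × 4.031 = 4031 aluminium
4031 aluminium × 0.7261 = 2926.9091 natgas

2926.91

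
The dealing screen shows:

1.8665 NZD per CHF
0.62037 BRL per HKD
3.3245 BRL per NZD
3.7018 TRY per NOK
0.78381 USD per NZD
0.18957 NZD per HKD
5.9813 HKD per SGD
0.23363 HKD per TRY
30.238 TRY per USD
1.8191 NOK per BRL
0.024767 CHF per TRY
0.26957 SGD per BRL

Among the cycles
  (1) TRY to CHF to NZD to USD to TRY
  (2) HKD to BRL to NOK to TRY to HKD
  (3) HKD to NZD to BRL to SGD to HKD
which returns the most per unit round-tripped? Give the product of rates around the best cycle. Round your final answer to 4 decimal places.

1.0956

(1) 0.024767 × 1.8665 × 0.78381 × 30.238 = 1.09563
(2) 0.62037 × 1.8191 × 3.7018 × 0.23363 = 0.97600
(3) 0.18957 × 3.3245 × 0.26957 × 5.9813 = 1.01616
Highest is cycle (1) at 1.0956 (>1, arbitrage).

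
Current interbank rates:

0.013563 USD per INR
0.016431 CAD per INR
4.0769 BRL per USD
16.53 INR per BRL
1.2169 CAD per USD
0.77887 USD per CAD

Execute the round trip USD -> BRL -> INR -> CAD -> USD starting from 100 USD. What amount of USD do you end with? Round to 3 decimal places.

100 USD × 4.0769 = 407.69 BRL
407.69 BRL × 16.53 = 6739.1157 INR
6739.1157 INR × 0.016431 = 110.7304100667 CAD
110.7304100667 CAD × 0.77887 = 86.244594488650629 USD

86.245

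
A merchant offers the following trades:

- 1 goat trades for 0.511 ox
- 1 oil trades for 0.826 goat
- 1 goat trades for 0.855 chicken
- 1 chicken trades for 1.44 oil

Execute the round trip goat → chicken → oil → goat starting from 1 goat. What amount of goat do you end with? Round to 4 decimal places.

1 goat × 0.855 = 0.855 chicken
0.855 chicken × 1.44 = 1.2312 oil
1.2312 oil × 0.826 = 1.0169712 goat

1.0170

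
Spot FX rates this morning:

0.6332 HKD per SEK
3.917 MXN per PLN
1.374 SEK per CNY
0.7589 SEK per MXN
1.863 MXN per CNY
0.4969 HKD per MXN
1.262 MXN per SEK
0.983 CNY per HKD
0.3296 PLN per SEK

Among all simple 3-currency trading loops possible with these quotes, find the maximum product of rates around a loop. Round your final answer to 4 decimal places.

MXN→SEK→PLN→MXN: 0.7589 × 0.3296 × 3.917 = 0.97977
MXN→HKD→CNY→MXN: 0.4969 × 0.983 × 1.863 = 0.90999
CNY→SEK→HKD→CNY: 1.374 × 0.6332 × 0.983 = 0.85523
Maximum is MXN→SEK→PLN→MXN at 0.9798; no arbitrage — every cycle loses value.

0.9798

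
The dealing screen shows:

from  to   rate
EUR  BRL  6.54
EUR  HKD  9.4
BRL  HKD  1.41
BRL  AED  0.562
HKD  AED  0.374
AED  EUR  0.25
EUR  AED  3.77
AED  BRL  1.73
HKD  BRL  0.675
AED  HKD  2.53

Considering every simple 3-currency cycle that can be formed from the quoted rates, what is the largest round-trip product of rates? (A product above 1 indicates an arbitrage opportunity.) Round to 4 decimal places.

BRL→AED→HKD→BRL: 0.562 × 2.53 × 0.675 = 0.95976
BRL→AED→EUR→BRL: 0.562 × 0.25 × 6.54 = 0.91887
BRL→HKD→AED→BRL: 1.41 × 0.374 × 1.73 = 0.91230
AED→EUR→HKD→AED: 0.25 × 9.4 × 0.374 = 0.87890
Maximum is BRL→AED→HKD→BRL at 0.9598; no arbitrage — every cycle loses value.

0.9598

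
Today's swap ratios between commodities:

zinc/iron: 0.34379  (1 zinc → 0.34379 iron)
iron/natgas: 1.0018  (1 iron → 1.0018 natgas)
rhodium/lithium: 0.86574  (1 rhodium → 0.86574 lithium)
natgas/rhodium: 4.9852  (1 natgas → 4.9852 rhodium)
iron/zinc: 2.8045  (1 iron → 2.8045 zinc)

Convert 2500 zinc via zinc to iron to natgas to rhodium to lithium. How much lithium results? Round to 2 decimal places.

3716.07

2500 zinc × 0.34379 = 859.475 iron
859.475 iron × 1.0018 = 861.022055 natgas
861.022055 natgas × 4.9852 = 4292.367148586 rhodium
4292.367148586 rhodium × 0.86574 = 3716.07393521684364 lithium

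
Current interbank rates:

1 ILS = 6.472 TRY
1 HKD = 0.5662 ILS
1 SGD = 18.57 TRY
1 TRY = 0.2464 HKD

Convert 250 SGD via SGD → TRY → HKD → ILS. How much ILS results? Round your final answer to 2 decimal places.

647.68

250 SGD × 18.57 = 4642.5 TRY
4642.5 TRY × 0.2464 = 1143.912 HKD
1143.912 HKD × 0.5662 = 647.6829744 ILS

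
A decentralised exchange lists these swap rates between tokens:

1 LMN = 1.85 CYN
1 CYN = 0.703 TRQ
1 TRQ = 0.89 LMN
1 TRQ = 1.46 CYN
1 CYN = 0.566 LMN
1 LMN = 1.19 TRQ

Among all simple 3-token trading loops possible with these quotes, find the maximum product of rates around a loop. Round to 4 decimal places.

LMN→CYN→TRQ→LMN: 1.85 × 0.703 × 0.89 = 1.15749
LMN→TRQ→CYN→LMN: 1.19 × 1.46 × 0.566 = 0.98337
Maximum is LMN→CYN→TRQ→LMN at 1.1575; arbitrage exists.

1.1575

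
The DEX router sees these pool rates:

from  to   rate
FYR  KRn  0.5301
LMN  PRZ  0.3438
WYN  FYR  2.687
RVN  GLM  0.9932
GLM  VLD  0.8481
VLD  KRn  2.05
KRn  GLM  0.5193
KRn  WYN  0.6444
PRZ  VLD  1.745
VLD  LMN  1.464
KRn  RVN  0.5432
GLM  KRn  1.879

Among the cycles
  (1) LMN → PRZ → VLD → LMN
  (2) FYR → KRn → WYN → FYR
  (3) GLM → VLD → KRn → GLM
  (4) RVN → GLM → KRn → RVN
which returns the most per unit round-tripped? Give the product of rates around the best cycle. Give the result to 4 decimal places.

(1) 0.3438 × 1.745 × 1.464 = 0.87830
(2) 0.5301 × 0.6444 × 2.687 = 0.91787
(3) 0.8481 × 2.05 × 0.5193 = 0.90286
(4) 0.9932 × 1.879 × 0.5432 = 1.01373
Highest is cycle (4) at 1.0137 (>1, arbitrage).

1.0137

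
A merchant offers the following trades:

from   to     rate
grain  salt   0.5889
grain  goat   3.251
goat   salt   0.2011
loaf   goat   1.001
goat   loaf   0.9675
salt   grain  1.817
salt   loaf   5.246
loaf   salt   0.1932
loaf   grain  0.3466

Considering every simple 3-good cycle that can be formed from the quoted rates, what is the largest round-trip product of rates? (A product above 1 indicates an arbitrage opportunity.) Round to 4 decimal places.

grain→goat→salt→grain: 3.251 × 0.2011 × 1.817 = 1.18791
grain→goat→loaf→grain: 3.251 × 0.9675 × 0.3466 = 1.09018
grain→salt→loaf→grain: 0.5889 × 5.246 × 0.3466 = 1.07078
loaf→goat→salt→loaf: 1.001 × 0.2011 × 5.246 = 1.05603
Maximum is grain→goat→salt→grain at 1.1879; arbitrage exists.

1.1879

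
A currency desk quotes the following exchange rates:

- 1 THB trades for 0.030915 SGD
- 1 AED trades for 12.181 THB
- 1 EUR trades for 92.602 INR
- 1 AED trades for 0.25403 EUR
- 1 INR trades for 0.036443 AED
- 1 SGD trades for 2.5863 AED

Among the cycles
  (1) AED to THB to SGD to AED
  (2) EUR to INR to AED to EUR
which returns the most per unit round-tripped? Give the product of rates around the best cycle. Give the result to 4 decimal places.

0.9739

(1) 12.181 × 0.030915 × 2.5863 = 0.97394
(2) 92.602 × 0.036443 × 0.25403 = 0.85727
Highest is cycle (1) at 0.9739 (≤1, no arbitrage).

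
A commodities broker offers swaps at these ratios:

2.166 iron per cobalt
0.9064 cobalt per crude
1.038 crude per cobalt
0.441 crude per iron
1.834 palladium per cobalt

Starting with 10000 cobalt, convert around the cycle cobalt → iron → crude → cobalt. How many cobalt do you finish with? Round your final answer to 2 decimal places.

8657.99

10000 cobalt × 2.166 = 21660 iron
21660 iron × 0.441 = 9552.06 crude
9552.06 crude × 0.9064 = 8657.987184 cobalt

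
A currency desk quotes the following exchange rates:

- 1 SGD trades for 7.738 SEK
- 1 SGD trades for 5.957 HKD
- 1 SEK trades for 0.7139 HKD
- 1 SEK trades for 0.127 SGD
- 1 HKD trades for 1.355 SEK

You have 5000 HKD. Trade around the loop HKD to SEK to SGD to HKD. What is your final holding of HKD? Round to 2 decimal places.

5125.55

5000 HKD × 1.355 = 6775 SEK
6775 SEK × 0.127 = 860.425 SGD
860.425 SGD × 5.957 = 5125.551725 HKD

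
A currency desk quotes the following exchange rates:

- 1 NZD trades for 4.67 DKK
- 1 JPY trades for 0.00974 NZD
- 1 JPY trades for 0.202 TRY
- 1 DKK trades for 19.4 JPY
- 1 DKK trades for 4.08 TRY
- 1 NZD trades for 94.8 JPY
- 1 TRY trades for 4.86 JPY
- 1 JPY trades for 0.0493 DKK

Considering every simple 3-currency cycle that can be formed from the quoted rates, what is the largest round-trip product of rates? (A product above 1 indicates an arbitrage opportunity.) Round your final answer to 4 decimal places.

0.9776

JPY→DKK→TRY→JPY: 0.0493 × 4.08 × 4.86 = 0.97756
JPY→NZD→DKK→JPY: 0.00974 × 4.67 × 19.4 = 0.88242
Maximum is JPY→DKK→TRY→JPY at 0.9776; no arbitrage — every cycle loses value.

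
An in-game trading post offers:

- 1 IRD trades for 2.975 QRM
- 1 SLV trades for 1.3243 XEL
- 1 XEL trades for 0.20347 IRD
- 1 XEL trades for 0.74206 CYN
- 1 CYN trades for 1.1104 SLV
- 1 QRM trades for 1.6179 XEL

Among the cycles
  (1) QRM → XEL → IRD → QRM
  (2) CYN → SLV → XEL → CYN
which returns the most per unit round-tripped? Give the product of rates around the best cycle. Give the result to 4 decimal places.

(1) 1.6179 × 0.20347 × 2.975 = 0.97935
(2) 1.1104 × 1.3243 × 0.74206 = 1.09120
Highest is cycle (2) at 1.0912 (>1, arbitrage).

1.0912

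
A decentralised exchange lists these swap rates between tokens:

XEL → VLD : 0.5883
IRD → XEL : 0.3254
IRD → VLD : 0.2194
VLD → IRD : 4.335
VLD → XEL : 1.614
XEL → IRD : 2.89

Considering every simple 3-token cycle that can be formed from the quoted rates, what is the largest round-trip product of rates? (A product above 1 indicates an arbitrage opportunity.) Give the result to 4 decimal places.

IRD→VLD→XEL→IRD: 0.2194 × 1.614 × 2.89 = 1.02338
IRD→XEL→VLD→IRD: 0.3254 × 0.5883 × 4.335 = 0.82986
Maximum is IRD→VLD→XEL→IRD at 1.0234; arbitrage exists.

1.0234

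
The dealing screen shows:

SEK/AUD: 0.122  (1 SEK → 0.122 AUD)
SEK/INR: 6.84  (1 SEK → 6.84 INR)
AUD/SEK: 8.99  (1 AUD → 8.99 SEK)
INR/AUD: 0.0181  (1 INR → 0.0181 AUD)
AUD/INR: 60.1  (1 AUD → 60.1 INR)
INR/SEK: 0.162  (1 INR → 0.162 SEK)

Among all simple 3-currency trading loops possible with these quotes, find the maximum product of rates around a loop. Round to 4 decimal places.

1.1878

INR→SEK→AUD→INR: 0.162 × 0.122 × 60.1 = 1.18782
INR→AUD→SEK→INR: 0.0181 × 8.99 × 6.84 = 1.11300
Maximum is INR→SEK→AUD→INR at 1.1878; arbitrage exists.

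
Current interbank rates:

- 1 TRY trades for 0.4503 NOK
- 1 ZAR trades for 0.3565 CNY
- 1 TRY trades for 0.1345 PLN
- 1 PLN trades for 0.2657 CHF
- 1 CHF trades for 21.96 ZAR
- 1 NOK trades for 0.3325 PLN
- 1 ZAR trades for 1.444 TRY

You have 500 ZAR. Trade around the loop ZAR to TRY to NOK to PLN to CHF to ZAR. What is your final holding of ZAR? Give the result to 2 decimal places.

630.75

500 ZAR × 1.444 = 722 TRY
722 TRY × 0.4503 = 325.1166 NOK
325.1166 NOK × 0.3325 = 108.1012695 PLN
108.1012695 PLN × 0.2657 = 28.72250730615 CHF
28.72250730615 CHF × 21.96 = 630.746260443054 ZAR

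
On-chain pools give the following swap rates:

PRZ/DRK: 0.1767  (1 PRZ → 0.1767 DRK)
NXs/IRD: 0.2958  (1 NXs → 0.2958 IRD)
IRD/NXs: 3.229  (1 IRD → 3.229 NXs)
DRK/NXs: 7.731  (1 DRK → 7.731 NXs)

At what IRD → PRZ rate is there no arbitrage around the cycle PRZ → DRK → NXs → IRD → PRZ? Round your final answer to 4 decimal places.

2.4747

Known legs of the cycle: 0.1767 × 7.731 × 0.2958 = 0.40408282566
For no arbitrage the full-cycle product must be 1, so the missing rate is 1 / 0.40408282566 ≈ 2.474740.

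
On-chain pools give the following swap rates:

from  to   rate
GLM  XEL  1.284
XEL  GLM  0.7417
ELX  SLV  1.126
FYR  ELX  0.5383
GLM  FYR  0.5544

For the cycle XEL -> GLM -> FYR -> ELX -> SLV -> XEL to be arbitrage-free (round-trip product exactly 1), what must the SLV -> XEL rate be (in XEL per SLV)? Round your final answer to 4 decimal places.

Known legs of the cycle: 0.7417 × 0.5544 × 0.5383 × 1.126 = 0.249238007648784
For no arbitrage the full-cycle product must be 1, so the missing rate is 1 / 0.249238007648784 ≈ 4.012229.

4.0122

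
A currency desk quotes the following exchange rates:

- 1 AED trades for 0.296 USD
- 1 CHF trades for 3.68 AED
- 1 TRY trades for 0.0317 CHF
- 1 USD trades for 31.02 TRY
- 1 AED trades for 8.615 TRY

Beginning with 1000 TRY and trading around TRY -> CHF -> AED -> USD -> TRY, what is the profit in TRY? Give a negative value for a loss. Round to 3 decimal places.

71.126

1000 TRY × 0.0317 = 31.7 CHF
31.7 CHF × 3.68 = 116.656 AED
116.656 AED × 0.296 = 34.530176 USD
34.530176 USD × 31.02 = 1071.12605952 TRY
Net change: 1071.12605952 − 1000 = 71.12605952 TRY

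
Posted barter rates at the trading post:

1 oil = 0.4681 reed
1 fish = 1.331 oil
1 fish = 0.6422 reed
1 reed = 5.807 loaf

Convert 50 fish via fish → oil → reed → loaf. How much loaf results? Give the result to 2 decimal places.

50 fish × 1.331 = 66.55 oil
66.55 oil × 0.4681 = 31.152055 reed
31.152055 reed × 5.807 = 180.899983385 loaf

180.90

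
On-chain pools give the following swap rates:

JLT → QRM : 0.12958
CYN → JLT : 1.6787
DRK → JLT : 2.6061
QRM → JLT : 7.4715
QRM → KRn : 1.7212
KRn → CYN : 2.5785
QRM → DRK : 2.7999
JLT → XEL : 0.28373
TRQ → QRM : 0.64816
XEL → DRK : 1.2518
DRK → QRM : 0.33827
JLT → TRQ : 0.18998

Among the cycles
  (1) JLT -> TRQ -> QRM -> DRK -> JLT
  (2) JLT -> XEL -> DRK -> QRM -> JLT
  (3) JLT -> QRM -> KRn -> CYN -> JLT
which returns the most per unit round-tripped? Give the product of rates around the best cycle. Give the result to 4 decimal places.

0.9654

(1) 0.18998 × 0.64816 × 2.7999 × 2.6061 = 0.89851
(2) 0.28373 × 1.2518 × 0.33827 × 7.4715 = 0.89766
(3) 0.12958 × 1.7212 × 2.5785 × 1.6787 = 0.96540
Highest is cycle (3) at 0.9654 (≤1, no arbitrage).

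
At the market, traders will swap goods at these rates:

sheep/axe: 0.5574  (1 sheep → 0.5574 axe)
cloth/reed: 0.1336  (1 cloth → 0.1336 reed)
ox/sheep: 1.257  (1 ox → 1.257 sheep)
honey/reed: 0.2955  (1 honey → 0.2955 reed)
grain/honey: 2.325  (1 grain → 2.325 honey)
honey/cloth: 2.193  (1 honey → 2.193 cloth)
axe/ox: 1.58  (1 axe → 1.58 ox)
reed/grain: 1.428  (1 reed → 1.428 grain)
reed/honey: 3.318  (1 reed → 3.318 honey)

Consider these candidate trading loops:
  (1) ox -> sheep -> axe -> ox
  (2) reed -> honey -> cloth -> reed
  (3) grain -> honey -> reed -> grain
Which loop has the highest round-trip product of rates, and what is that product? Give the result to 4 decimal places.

(1) 1.257 × 0.5574 × 1.58 = 1.10703
(2) 3.318 × 2.193 × 0.1336 = 0.97212
(3) 2.325 × 0.2955 × 1.428 = 0.98109
Highest is cycle (1) at 1.1070 (>1, arbitrage).

1.1070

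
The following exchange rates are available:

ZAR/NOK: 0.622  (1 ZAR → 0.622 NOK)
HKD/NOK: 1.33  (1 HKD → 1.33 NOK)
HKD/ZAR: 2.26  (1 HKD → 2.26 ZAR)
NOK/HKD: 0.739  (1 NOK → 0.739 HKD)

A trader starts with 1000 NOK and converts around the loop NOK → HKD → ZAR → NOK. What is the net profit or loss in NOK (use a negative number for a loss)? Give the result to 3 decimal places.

38.827

1000 NOK × 0.739 = 739 HKD
739 HKD × 2.26 = 1670.14 ZAR
1670.14 ZAR × 0.622 = 1038.82708 NOK
Net change: 1038.82708 − 1000 = 38.82708 NOK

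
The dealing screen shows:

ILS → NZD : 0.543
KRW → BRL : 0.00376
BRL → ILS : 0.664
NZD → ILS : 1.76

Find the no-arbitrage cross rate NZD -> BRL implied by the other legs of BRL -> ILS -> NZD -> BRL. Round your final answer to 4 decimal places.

Known legs of the cycle: 0.664 × 0.543 = 0.360552
For no arbitrage the full-cycle product must be 1, so the missing rate is 1 / 0.360552 ≈ 2.773525.

2.7735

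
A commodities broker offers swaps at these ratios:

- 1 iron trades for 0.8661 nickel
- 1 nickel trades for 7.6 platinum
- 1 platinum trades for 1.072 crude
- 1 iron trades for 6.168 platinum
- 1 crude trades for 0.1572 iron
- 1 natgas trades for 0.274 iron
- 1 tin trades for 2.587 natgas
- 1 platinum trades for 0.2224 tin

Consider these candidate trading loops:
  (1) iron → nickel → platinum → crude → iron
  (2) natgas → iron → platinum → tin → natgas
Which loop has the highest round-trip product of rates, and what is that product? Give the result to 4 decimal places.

1.1092

(1) 0.8661 × 7.6 × 1.072 × 0.1572 = 1.10925
(2) 0.274 × 6.168 × 0.2224 × 2.587 = 0.97236
Highest is cycle (1) at 1.1092 (>1, arbitrage).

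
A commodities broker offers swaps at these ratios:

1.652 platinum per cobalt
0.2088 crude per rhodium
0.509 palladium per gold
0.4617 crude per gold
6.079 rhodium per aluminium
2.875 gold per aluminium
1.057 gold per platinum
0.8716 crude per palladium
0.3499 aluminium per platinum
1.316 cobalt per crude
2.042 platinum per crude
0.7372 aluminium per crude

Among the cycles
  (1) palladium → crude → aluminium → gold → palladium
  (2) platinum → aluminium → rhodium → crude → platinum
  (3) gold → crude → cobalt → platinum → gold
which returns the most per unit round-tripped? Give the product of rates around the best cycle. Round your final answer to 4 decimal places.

(1) 0.8716 × 0.7372 × 2.875 × 0.509 = 0.94028
(2) 0.3499 × 6.079 × 0.2088 × 2.042 = 0.90691
(3) 0.4617 × 1.316 × 1.652 × 1.057 = 1.06096
Highest is cycle (3) at 1.0610 (>1, arbitrage).

1.0610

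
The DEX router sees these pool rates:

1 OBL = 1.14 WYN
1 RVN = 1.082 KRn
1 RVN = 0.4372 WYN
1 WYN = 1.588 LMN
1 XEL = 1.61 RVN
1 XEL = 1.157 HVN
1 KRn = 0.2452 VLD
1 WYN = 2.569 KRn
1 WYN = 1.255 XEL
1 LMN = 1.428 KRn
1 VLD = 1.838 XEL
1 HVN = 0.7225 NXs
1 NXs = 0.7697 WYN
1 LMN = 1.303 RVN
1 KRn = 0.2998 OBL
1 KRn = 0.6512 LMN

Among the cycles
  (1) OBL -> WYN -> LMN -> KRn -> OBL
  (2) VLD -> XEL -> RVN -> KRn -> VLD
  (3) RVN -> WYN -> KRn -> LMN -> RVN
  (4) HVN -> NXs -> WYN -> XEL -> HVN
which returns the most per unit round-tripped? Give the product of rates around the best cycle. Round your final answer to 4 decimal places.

(1) 1.14 × 1.588 × 1.428 × 0.2998 = 0.77502
(2) 1.838 × 1.61 × 1.082 × 0.2452 = 0.78509
(3) 0.4372 × 2.569 × 0.6512 × 1.303 = 0.95302
(4) 0.7225 × 0.7697 × 1.255 × 1.157 = 0.80749
Highest is cycle (3) at 0.9530 (≤1, no arbitrage).

0.9530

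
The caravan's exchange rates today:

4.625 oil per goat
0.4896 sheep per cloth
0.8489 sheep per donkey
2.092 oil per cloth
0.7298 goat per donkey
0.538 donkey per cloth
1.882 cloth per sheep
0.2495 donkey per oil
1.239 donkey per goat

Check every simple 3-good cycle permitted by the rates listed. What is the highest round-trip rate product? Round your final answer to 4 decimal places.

donkey→sheep→cloth→donkey: 0.8489 × 1.882 × 0.538 = 0.85952
oil→donkey→goat→oil: 0.2495 × 0.7298 × 4.625 = 0.84214
Maximum is donkey→sheep→cloth→donkey at 0.8595; no arbitrage — every cycle loses value.

0.8595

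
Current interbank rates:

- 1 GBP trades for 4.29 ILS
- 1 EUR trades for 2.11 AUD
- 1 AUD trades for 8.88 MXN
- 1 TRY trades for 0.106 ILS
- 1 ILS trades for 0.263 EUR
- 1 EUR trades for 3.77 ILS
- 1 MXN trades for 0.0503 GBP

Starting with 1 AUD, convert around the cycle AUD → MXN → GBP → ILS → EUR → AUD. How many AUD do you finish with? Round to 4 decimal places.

1 AUD × 8.88 = 8.88 MXN
8.88 MXN × 0.0503 = 0.446664 GBP
0.446664 GBP × 4.29 = 1.91618856 ILS
1.91618856 ILS × 0.263 = 0.50395759128 EUR
0.50395759128 EUR × 2.11 = 1.0633505176008 AUD

1.0634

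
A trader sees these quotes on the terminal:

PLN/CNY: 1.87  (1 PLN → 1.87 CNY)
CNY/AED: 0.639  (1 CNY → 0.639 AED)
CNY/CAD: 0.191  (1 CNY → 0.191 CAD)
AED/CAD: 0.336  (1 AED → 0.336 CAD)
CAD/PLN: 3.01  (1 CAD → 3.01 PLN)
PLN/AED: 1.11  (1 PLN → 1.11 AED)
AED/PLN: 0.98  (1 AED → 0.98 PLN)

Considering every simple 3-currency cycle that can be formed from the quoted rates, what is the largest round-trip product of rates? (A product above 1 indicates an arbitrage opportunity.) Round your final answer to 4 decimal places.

PLN→CNY→AED→PLN: 1.87 × 0.639 × 0.98 = 1.17103
PLN→AED→CAD→PLN: 1.11 × 0.336 × 3.01 = 1.12261
PLN→CNY→CAD→PLN: 1.87 × 0.191 × 3.01 = 1.07508
Maximum is PLN→CNY→AED→PLN at 1.1710; arbitrage exists.

1.1710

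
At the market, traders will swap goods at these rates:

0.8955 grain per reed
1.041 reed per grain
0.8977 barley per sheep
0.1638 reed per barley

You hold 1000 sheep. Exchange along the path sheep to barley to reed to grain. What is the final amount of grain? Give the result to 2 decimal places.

131.68

1000 sheep × 0.8977 = 897.7 barley
897.7 barley × 0.1638 = 147.04326 reed
147.04326 reed × 0.8955 = 131.67723933 grain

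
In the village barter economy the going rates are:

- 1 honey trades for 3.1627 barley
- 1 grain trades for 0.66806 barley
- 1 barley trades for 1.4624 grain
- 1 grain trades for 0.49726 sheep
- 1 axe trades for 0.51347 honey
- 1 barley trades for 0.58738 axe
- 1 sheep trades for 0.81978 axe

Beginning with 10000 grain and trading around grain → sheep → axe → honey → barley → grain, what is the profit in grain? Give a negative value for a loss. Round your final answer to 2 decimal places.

10000 grain × 0.49726 = 4972.6 sheep
4972.6 sheep × 0.81978 = 4076.438028 axe
4076.438028 axe × 0.51347 = 2093.12863423716 honey
2093.12863423716 honey × 3.1627 = 6619.937931501865932 barley
6619.937931501865932 barley × 1.4624 = 9680.9972310283287389568 grain
Net change: 9680.9972310283287389568 − 10000 = -319.0027689716712610432 grain

-319.00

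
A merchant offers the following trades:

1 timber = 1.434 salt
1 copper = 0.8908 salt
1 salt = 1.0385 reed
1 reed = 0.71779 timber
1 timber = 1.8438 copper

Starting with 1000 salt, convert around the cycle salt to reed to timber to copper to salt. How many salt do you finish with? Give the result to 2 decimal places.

1224.33

1000 salt × 1.0385 = 1038.5 reed
1038.5 reed × 0.71779 = 745.424915 timber
745.424915 timber × 1.8438 = 1374.414458277 copper
1374.414458277 copper × 0.8908 = 1224.3283994331516 salt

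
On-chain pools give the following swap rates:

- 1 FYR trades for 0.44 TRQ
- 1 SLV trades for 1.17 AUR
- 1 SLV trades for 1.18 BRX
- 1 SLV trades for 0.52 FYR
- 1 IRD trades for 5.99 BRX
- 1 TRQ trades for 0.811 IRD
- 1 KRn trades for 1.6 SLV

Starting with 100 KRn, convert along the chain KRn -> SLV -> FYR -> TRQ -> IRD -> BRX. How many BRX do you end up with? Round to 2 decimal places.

177.84

100 KRn × 1.6 = 160 SLV
160 SLV × 0.52 = 83.2 FYR
83.2 FYR × 0.44 = 36.608 TRQ
36.608 TRQ × 0.811 = 29.689088 IRD
29.689088 IRD × 5.99 = 177.83763712 BRX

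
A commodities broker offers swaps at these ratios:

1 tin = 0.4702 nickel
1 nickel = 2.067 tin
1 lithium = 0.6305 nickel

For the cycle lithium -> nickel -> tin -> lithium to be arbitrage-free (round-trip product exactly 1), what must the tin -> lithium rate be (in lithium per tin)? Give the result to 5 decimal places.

Known legs of the cycle: 0.6305 × 2.067 = 1.3032435
For no arbitrage the full-cycle product must be 1, so the missing rate is 1 / 1.3032435 ≈ 0.7673163.

0.76732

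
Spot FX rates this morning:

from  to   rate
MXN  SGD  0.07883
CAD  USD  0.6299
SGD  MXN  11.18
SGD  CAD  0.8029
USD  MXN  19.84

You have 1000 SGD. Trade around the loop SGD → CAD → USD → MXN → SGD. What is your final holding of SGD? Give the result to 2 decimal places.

1000 SGD × 0.8029 = 802.9 CAD
802.9 CAD × 0.6299 = 505.74671 USD
505.74671 USD × 19.84 = 10034.0147264 MXN
10034.0147264 MXN × 0.07883 = 790.981380882112 SGD

790.98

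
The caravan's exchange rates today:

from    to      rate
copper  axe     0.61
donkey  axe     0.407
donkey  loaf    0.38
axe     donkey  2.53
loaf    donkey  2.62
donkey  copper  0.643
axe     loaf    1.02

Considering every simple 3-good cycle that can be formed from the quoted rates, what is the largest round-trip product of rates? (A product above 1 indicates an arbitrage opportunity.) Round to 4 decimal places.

1.0877

loaf→donkey→axe→loaf: 2.62 × 0.407 × 1.02 = 1.08767
axe→donkey→copper→axe: 2.53 × 0.643 × 0.61 = 0.99234
Maximum is loaf→donkey→axe→loaf at 1.0877; arbitrage exists.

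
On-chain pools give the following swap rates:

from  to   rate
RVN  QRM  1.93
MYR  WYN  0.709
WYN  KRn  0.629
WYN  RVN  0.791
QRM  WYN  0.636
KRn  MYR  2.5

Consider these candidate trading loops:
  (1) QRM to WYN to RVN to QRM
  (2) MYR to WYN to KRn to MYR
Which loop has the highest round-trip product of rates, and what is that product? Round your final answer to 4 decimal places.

(1) 0.636 × 0.791 × 1.93 = 0.97094
(2) 0.709 × 0.629 × 2.5 = 1.11490
Highest is cycle (2) at 1.1149 (>1, arbitrage).

1.1149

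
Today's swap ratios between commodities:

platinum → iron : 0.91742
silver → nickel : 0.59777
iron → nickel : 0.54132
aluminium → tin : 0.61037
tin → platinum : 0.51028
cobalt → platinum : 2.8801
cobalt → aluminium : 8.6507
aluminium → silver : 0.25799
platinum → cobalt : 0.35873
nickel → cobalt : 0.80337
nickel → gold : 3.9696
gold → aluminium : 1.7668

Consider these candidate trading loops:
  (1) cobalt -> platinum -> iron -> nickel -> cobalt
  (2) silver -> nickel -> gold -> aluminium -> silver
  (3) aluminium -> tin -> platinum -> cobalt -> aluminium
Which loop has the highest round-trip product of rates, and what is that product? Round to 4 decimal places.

1.1491

(1) 2.8801 × 0.91742 × 0.54132 × 0.80337 = 1.14907
(2) 0.59777 × 3.9696 × 1.7668 × 0.25799 = 1.08161
(3) 0.61037 × 0.51028 × 0.35873 × 8.6507 = 0.96654
Highest is cycle (1) at 1.1491 (>1, arbitrage).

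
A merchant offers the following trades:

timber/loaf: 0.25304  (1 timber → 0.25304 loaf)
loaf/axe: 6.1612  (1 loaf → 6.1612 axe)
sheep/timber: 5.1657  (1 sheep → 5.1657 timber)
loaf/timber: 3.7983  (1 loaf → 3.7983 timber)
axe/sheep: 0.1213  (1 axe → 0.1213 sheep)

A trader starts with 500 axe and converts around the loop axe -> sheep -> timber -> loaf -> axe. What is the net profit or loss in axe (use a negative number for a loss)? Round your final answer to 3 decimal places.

500 axe × 0.1213 = 60.65 sheep
60.65 sheep × 5.1657 = 313.299705 timber
313.299705 timber × 0.25304 = 79.2773573532 loaf
79.2773573532 loaf × 6.1612 = 488.44365412453584 axe
Net change: 488.44365412453584 − 500 = -11.55634587546416 axe

-11.556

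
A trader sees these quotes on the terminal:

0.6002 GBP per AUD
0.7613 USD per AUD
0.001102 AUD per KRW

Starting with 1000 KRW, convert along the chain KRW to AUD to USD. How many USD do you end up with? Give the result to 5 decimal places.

0.83895

1000 KRW × 0.001102 = 1.102 AUD
1.102 AUD × 0.7613 = 0.8389526 USD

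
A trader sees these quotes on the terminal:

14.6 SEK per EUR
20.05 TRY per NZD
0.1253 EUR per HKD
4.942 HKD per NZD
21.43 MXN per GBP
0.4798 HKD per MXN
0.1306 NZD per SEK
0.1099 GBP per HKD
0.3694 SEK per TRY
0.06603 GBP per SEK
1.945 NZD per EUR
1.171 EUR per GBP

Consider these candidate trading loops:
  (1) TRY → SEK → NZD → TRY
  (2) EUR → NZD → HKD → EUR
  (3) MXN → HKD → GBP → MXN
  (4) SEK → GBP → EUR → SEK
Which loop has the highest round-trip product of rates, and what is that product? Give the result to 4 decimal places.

1.2044

(1) 0.3694 × 0.1306 × 20.05 = 0.96728
(2) 1.945 × 4.942 × 0.1253 = 1.20441
(3) 0.4798 × 0.1099 × 21.43 = 1.13000
(4) 0.06603 × 1.171 × 14.6 = 1.12889
Highest is cycle (2) at 1.2044 (>1, arbitrage).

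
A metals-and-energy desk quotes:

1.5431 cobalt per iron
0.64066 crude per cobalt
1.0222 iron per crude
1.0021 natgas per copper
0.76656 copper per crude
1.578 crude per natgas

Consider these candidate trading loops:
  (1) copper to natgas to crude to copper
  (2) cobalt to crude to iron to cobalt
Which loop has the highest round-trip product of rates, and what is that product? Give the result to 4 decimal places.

1.2122

(1) 1.0021 × 1.578 × 0.76656 = 1.21217
(2) 0.64066 × 1.0222 × 1.5431 = 1.01055
Highest is cycle (1) at 1.2122 (>1, arbitrage).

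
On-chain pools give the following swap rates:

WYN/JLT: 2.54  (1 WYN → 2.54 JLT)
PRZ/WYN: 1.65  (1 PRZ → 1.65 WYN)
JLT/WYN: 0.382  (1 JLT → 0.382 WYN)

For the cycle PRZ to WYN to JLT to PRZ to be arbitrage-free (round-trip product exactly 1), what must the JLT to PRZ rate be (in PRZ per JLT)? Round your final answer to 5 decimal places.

Known legs of the cycle: 1.65 × 2.54 = 4.191
For no arbitrage the full-cycle product must be 1, so the missing rate is 1 / 4.191 ≈ 0.2386065.

0.23861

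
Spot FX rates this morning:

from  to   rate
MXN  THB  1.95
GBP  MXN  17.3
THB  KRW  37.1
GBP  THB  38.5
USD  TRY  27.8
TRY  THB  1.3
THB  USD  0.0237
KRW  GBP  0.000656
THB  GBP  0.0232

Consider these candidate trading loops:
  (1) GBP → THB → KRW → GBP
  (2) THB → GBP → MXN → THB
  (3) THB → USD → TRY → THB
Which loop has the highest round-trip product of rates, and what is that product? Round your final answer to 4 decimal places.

(1) 38.5 × 37.1 × 0.000656 = 0.93700
(2) 0.0232 × 17.3 × 1.95 = 0.78265
(3) 0.0237 × 27.8 × 1.3 = 0.85652
Highest is cycle (1) at 0.9370 (≤1, no arbitrage).

0.9370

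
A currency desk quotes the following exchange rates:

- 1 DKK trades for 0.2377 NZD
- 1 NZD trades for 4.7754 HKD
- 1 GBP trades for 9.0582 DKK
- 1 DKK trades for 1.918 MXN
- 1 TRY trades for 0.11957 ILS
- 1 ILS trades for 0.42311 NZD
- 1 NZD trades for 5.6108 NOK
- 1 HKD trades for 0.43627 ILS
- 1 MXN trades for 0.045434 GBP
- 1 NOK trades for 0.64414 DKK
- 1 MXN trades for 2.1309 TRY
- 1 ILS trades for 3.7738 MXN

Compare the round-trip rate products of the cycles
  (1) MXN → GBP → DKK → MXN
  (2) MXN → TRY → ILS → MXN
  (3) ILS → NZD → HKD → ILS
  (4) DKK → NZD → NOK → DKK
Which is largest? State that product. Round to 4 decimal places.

(1) 0.045434 × 9.0582 × 1.918 = 0.78935
(2) 2.1309 × 0.11957 × 3.7738 = 0.96153
(3) 0.42311 × 4.7754 × 0.43627 = 0.88149
(4) 0.2377 × 5.6108 × 0.64414 = 0.85908
Highest is cycle (2) at 0.9615 (≤1, no arbitrage).

0.9615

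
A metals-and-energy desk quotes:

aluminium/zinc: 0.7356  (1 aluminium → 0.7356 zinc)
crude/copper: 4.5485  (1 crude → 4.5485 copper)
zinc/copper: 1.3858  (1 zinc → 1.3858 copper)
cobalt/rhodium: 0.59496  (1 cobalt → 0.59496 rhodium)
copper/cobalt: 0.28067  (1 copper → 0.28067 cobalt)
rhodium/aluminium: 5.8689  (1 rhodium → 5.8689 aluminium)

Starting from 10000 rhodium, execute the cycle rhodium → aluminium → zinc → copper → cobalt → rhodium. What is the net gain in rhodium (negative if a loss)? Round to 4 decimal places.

-9.6029

10000 rhodium × 5.8689 = 58689 aluminium
58689 aluminium × 0.7356 = 43171.6284 zinc
43171.6284 zinc × 1.3858 = 59827.24263672 copper
59827.24263672 copper × 0.28067 = 16791.7121908482024 cobalt
16791.7121908482024 cobalt × 0.59496 = 9990.397085067046499904 rhodium
Net change: 9990.397085067046499904 − 10000 = -9.602914932953500096 rhodium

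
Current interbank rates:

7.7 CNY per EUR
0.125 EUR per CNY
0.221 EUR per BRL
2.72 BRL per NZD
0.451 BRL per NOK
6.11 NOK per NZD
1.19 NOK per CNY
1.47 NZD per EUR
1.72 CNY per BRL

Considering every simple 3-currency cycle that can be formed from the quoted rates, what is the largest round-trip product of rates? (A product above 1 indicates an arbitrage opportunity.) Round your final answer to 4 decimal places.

0.9231

NOK→BRL→CNY→NOK: 0.451 × 1.72 × 1.19 = 0.92311
EUR→NZD→BRL→EUR: 1.47 × 2.72 × 0.221 = 0.88365
Maximum is NOK→BRL→CNY→NOK at 0.9231; no arbitrage — every cycle loses value.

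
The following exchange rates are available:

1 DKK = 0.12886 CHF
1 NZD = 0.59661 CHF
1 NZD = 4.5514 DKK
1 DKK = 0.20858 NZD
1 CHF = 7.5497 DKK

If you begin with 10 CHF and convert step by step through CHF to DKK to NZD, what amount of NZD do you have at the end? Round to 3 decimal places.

15.747

10 CHF × 7.5497 = 75.497 DKK
75.497 DKK × 0.20858 = 15.74716426 NZD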